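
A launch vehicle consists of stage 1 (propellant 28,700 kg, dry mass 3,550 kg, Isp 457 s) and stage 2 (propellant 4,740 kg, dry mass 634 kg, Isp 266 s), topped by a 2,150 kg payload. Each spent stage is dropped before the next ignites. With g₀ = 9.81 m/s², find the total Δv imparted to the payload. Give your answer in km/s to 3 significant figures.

Δv ≈ 8.33 km/s

Ignition mass of stage 1 = 28,700+3,550 + 4,740+634 + 2,150 = 39,774 kg.
Stage 1: m₀ = 39,774 kg, m_f = 39,774 − 28,700 = 11,074 kg; Δv = 457×9.81×ln(3.592) = 4483.2×1.2786 ≈ 5732 m/s.
Stage 2: m₀ = 7,524 kg, m_f = 7,524 − 4,740 = 2,784 kg; Δv = 266×9.81×ln(2.703) = 2609.5×0.9942 ≈ 2594 m/s.
Total Δv = 5732 + 2594 = 8326 m/s.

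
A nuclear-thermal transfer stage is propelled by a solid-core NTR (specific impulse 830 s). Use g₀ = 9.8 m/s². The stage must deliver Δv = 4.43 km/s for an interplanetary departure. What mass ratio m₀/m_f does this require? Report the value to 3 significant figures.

v_e = Isp · g₀ = 830 × 9.8 = 8134.0 m/s.
Rocket equation: m₀/m_f = exp(Δv / v_e) = exp(4430 / 8134.0) = exp(0.5446) = 1.7240.

mass ratio ≈ 1.72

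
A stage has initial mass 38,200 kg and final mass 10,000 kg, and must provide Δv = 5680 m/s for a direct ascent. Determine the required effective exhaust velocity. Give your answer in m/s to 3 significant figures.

v_e ≈ 4240 m/s

ln(m₀/m_f) = ln(38200/10000) = ln(3.82) = 1.3403.
From the ideal rocket equation, v_e = Δv / ln(m₀/m_f) = 5680 / 1.3403 = 4238.0 m/s.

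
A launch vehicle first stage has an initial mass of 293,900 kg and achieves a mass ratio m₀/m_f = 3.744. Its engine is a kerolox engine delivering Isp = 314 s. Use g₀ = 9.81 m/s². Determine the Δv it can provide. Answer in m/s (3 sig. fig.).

Δv ≈ 4070 m/s

v_e = Isp · g₀ = 314 × 9.81 = 3080.3 m/s.
Using Δv = v_e ln(m₀/m_f): Δv = v_e · ln(3.744) = 3080.3 × 1.3202 ≈ 4066.5 m/s.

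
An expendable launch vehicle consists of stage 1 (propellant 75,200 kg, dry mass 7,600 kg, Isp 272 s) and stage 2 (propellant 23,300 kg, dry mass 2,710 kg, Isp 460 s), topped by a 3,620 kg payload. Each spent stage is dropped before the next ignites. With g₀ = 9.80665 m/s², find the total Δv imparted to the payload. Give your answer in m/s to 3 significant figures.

Δv ≈ 9910 m/s

Ignition mass of stage 1 = 75,200+7,600 + 23,300+2,710 + 3,620 = 112,430 kg.
Stage 1: m₀ = 112,430 kg, m_f = 112,430 − 75,200 = 37,230 kg; Δv = 272×9.80665×ln(3.02) = 2667.4×1.1052 ≈ 2948 m/s.
Stage 2: m₀ = 29,630 kg, m_f = 29,630 − 23,300 = 6,330 kg; Δv = 460×9.80665×ln(4.681) = 4511.1×1.5435 ≈ 6963 m/s.
Total Δv = 2948 + 6963 = 9911 m/s.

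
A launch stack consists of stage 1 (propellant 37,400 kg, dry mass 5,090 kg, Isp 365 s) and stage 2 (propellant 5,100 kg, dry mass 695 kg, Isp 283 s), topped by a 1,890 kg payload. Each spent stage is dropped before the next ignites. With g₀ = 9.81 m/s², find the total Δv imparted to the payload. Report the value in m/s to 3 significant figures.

Δv ≈ 7920 m/s

Ignition mass of stage 1 = 37,400+5,090 + 5,100+695 + 1,890 = 50,175 kg.
Stage 1: m₀ = 50,175 kg, m_f = 50,175 − 37,400 = 12,775 kg; Δv = 365×9.81×ln(3.928) = 3580.7×1.3680 ≈ 4898 m/s.
Stage 2: m₀ = 7,685 kg, m_f = 7,685 − 5,100 = 2,585 kg; Δv = 283×9.81×ln(2.973) = 2776.2×1.0895 ≈ 3025 m/s.
Total Δv = 4898 + 3025 = 7923 m/s.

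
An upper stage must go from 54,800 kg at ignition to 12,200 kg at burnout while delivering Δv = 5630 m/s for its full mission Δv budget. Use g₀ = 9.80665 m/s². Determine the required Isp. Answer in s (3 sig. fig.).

ln(m₀/m_f) = ln(54800/12200) = ln(4.492) = 1.5023.
From the ideal rocket equation, v_e = Δv / ln(m₀/m_f) = 5630 / 1.5023 = 3747.7 m/s.
Isp = v_e / g₀ = 3747.7 / 9.80665 = 382.2 s.

Isp ≈ 382 s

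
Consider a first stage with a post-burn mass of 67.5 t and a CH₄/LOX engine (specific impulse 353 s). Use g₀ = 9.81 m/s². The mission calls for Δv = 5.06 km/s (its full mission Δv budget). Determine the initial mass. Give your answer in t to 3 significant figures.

v_e = Isp · g₀ = 353 × 9.81 = 3462.9 m/s.
m₀/m_f = exp(Δv / v_e) = exp(5060 / 3462.9) = exp(1.4612) = 4.3111.
m₀ = m_f × 4.3111 = 67.5 × 4.3111 = 290.999 t.

initial mass ≈ 291 t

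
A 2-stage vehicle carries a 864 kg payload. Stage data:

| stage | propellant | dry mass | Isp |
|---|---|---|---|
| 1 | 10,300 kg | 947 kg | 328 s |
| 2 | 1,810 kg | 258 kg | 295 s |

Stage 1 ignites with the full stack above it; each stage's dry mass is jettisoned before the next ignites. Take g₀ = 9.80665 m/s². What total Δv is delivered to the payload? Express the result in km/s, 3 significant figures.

Δv ≈ 6.95 km/s

Ignition mass of stage 1 = 10,300+947 + 1,810+258 + 864 = 14,179 kg.
Stage 1: m₀ = 14,179 kg, m_f = 14,179 − 10,300 = 3,879 kg; Δv = 328×9.80665×ln(3.655) = 3216.6×1.2962 ≈ 4169 m/s.
Stage 2: m₀ = 2,932 kg, m_f = 2,932 − 1,810 = 1,122 kg; Δv = 295×9.80665×ln(2.613) = 2893.0×0.9606 ≈ 2779 m/s.
Total Δv = 4169 + 2779 = 6948 m/s.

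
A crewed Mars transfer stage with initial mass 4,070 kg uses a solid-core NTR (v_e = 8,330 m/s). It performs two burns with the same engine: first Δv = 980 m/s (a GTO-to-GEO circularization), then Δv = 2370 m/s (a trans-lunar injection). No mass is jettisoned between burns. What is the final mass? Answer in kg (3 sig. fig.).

final mass ≈ 2720 kg

After the first burn: m = 4070 × exp(−980/8330.0) = 4070 × 0.88901 = 3,618.27 kg.
After the second burn: m = 3,618.27 × exp(−2370/8330.0) = 3,618.27 × 0.75238 = 2,722.31 kg.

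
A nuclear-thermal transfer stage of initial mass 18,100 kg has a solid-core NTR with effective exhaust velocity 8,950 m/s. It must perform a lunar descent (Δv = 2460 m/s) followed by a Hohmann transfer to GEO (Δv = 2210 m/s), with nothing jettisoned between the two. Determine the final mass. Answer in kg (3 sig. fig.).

After the first burn: m = 18100 × exp(−2460/8950.0) = 18100 × 0.75968 = 13,750.2 kg.
After the second burn: m = 13,750.2 × exp(−2210/8950.0) = 13,750.2 × 0.78120 = 10,741.7 kg.

final mass ≈ 10700 kg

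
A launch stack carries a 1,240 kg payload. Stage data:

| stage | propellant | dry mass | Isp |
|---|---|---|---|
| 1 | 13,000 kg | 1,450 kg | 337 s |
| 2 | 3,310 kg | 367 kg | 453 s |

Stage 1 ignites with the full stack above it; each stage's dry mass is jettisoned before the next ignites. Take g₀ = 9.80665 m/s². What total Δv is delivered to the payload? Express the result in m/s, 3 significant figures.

Δv ≈ 8640 m/s

Ignition mass of stage 1 = 13,000+1,450 + 3,310+367 + 1,240 = 19,367 kg.
Stage 1: m₀ = 19,367 kg, m_f = 19,367 − 13,000 = 6,367 kg; Δv = 337×9.80665×ln(3.042) = 3304.8×1.1124 ≈ 3676 m/s.
Stage 2: m₀ = 4,917 kg, m_f = 4,917 − 3,310 = 1,607 kg; Δv = 453×9.80665×ln(3.06) = 4442.4×1.1183 ≈ 4968 m/s.
Total Δv = 3676 + 4968 = 8644 m/s.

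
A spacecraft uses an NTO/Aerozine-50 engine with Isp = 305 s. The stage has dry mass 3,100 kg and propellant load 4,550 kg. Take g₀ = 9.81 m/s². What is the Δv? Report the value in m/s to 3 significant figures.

v_e = Isp · g₀ = 305 × 9.81 = 2992.1 m/s.
m₀ = m_dry + m_prop = 3,100 + 4,550 = 7,650 kg.
Using Δv = v_e ln(m₀/m_f): Δv = v_e · ln(m₀/m_f) = 2992.1 × ln(2.468) = 2992.1 × 0.9033 ≈ 2702.7 m/s.

Δv ≈ 2700 m/s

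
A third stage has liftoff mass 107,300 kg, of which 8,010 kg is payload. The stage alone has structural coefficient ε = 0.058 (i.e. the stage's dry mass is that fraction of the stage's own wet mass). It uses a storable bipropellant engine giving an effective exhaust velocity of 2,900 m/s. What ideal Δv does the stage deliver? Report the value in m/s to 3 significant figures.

Δv ≈ 5950 m/s

Stage wet mass = m₀ − payload = 107,300 − 8,010 = 99,290 kg.
Stage dry mass = ε × stage wet mass = 0.058 × 99,290 = 5,758.82 kg.
Burnout mass m_f = stage dry + payload = 5,758.82 + 8,010 = 13,768.82 kg.
Using Δv = v_e ln(m₀/m_f): Δv = v_e · ln(107,300/13,768.82) = 2900.0 × ln(7.793) = 2900.0 × 2.0532 ≈ 5954 m/s.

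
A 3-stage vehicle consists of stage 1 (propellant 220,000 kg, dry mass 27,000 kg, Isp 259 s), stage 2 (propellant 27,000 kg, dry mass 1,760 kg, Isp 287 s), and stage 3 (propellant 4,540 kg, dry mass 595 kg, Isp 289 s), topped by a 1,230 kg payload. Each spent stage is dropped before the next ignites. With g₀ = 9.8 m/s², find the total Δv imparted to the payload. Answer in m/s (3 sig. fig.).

Ignition mass of stage 1 = 220,000+27,000 + 27,000+1,760 + 4,540+595 + 1,230 = 282,125 kg.
Stage 1: m₀ = 282,125 kg, m_f = 282,125 − 220,000 = 62,125 kg; Δv = 259×9.8×ln(4.541) = 2538.2×1.5132 ≈ 3841 m/s.
Stage 2: m₀ = 35,125 kg, m_f = 35,125 − 27,000 = 8,125 kg; Δv = 287×9.8×ln(4.323) = 2812.6×1.4640 ≈ 4118 m/s.
Stage 3: m₀ = 6,365 kg, m_f = 6,365 − 4,540 = 1,825 kg; Δv = 289×9.8×ln(3.488) = 2832.2×1.2492 ≈ 3538 m/s.
Total Δv = 3841 + 4118 + 3538 = 11497 m/s.

Δv ≈ 11500 m/s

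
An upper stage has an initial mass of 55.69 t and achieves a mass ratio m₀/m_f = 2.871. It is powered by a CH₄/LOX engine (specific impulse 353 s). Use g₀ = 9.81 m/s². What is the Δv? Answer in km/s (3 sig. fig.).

v_e = Isp · g₀ = 353 × 9.81 = 3462.9 m/s.
Δv = v_e · ln(2.871) = 3462.9 × 1.0547 ≈ 3652.2 m/s.

Δv ≈ 3.65 km/s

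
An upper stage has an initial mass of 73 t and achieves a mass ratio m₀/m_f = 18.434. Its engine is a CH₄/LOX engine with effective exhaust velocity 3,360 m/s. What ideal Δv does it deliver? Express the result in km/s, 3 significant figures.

Δv ≈ 9.79 km/s

Δv = v_e · ln(18.434) = 3360.0 × 2.9142 ≈ 9791.7 m/s.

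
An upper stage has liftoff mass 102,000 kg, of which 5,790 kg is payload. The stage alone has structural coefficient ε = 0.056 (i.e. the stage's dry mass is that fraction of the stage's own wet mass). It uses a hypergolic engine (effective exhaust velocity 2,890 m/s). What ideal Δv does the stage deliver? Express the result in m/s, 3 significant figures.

Δv ≈ 6390 m/s

Stage wet mass = m₀ − payload = 102,000 − 5,790 = 96,210 kg.
Stage dry mass = ε × stage wet mass = 0.056 × 96,210 = 5,387.76 kg.
Burnout mass m_f = stage dry + payload = 5,387.76 + 5,790 = 11,177.76 kg.
From the ideal rocket equation, Δv = v_e · ln(102,000/11,177.76) = 2890.0 × ln(9.125) = 2890.0 × 2.2110 ≈ 6390 m/s.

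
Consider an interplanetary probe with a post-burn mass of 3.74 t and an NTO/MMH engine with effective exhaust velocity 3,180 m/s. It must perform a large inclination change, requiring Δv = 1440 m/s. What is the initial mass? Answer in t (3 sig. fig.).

initial mass ≈ 5.88 t

m₀/m_f = exp(Δv / v_e) = exp(1440 / 3180.0) = exp(0.4528) = 1.5728.
m₀ = m_f × 1.5728 = 3.74 × 1.5728 = 5.88227 t.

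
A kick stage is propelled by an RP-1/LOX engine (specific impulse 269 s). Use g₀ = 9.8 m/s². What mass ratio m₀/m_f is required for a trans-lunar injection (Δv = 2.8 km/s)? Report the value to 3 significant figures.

mass ratio ≈ 2.89

v_e = Isp · g₀ = 269 × 9.8 = 2636.2 m/s.
Rocket equation: m₀/m_f = exp(Δv / v_e) = exp(2800 / 2636.2) = exp(1.0621) = 2.8925.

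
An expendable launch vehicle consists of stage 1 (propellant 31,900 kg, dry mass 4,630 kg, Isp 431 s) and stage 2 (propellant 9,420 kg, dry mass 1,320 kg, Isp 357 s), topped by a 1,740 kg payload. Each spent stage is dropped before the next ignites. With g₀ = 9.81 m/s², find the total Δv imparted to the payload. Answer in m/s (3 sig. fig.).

Δv ≈ 9370 m/s

Ignition mass of stage 1 = 31,900+4,630 + 9,420+1,320 + 1,740 = 49,010 kg.
Stage 1: m₀ = 49,010 kg, m_f = 49,010 − 31,900 = 17,110 kg; Δv = 431×9.81×ln(2.864) = 4228.1×1.0524 ≈ 4449 m/s.
Stage 2: m₀ = 12,480 kg, m_f = 12,480 − 9,420 = 3,060 kg; Δv = 357×9.81×ln(4.078) = 3502.2×1.4057 ≈ 4923 m/s.
Total Δv = 4449 + 4923 = 9372 m/s.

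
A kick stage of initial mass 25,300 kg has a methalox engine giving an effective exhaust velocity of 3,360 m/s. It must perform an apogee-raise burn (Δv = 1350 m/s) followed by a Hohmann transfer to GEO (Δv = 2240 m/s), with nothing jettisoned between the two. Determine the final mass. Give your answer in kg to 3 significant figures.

After the first burn: m = 25300 × exp(−1350/3360.0) = 25300 × 0.66912 = 16,928.7 kg.
After the second burn: m = 16,928.7 × exp(−2240/3360.0) = 16,928.7 × 0.51342 = 8,691.53 kg.

final mass ≈ 8690 kg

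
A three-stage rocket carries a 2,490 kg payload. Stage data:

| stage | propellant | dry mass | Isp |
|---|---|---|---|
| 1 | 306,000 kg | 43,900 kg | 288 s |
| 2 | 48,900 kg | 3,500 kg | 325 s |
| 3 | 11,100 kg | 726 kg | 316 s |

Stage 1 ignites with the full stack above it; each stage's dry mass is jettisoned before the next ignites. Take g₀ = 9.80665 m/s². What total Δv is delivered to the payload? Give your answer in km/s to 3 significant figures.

Δv ≈ 12.6 km/s

Ignition mass of stage 1 = 306,000+43,900 + 48,900+3,500 + 11,100+726 + 2,490 = 416,616 kg.
Stage 1: m₀ = 416,616 kg, m_f = 416,616 − 306,000 = 110,616 kg; Δv = 288×9.80665×ln(3.766) = 2824.3×1.3261 ≈ 3745 m/s.
Stage 2: m₀ = 66,716 kg, m_f = 66,716 − 48,900 = 17,816 kg; Δv = 325×9.80665×ln(3.745) = 3187.2×1.3203 ≈ 4208 m/s.
Stage 3: m₀ = 14,316 kg, m_f = 14,316 − 11,100 = 3,216 kg; Δv = 316×9.80665×ln(4.451) = 3098.9×1.4932 ≈ 4627 m/s.
Total Δv = 3745 + 4208 + 4627 = 12580 m/s.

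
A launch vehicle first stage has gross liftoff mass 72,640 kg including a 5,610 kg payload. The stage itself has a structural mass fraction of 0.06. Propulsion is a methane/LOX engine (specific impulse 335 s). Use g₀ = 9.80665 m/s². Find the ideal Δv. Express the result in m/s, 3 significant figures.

Stage wet mass = m₀ − payload = 72,640 − 5,610 = 67,030 kg.
Stage dry mass = ε × stage wet mass = 0.06 × 67,030 = 4,021.8 kg.
Burnout mass m_f = stage dry + payload = 4,021.8 + 5,610 = 9,631.8 kg.
v_e = Isp · g₀ = 335 × 9.80665 = 3285.2 m/s.
Rocket equation: Δv = v_e · ln(72,640/9,631.8) = 3285.2 × ln(7.542) = 3285.2 × 2.0204 ≈ 6638 m/s.

Δv ≈ 6640 m/s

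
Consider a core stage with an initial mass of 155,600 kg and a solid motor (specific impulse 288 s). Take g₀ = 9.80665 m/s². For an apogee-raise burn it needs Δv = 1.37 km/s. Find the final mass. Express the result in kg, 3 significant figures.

final mass ≈ 95800 kg

v_e = Isp · g₀ = 288 × 9.80665 = 2824.3 m/s.
From the ideal rocket equation, m₀/m_f = exp(Δv / v_e) = exp(1370 / 2824.3) = exp(0.4851) = 1.6243.
m_f = m₀ / 1.6243 = 155,600 / 1.6243 = 95,795.1 kg.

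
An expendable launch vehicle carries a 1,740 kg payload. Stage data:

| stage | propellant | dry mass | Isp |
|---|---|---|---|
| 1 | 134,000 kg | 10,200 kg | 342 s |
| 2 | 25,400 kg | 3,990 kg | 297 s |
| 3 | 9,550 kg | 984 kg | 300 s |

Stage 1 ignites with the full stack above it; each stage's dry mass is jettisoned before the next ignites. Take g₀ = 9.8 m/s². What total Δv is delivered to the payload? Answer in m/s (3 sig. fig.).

Δv ≈ 11400 m/s

Ignition mass of stage 1 = 134,000+10,200 + 25,400+3,990 + 9,550+984 + 1,740 = 185,864 kg.
Stage 1: m₀ = 185,864 kg, m_f = 185,864 − 134,000 = 51,864 kg; Δv = 342×9.8×ln(3.584) = 3351.6×1.2764 ≈ 4278 m/s.
Stage 2: m₀ = 41,664 kg, m_f = 41,664 − 25,400 = 16,264 kg; Δv = 297×9.8×ln(2.562) = 2910.6×0.9407 ≈ 2738 m/s.
Stage 3: m₀ = 12,274 kg, m_f = 12,274 − 9,550 = 2,724 kg; Δv = 300×9.8×ln(4.506) = 2940.0×1.5054 ≈ 4426 m/s.
Total Δv = 4278 + 2738 + 4426 = 11442 m/s.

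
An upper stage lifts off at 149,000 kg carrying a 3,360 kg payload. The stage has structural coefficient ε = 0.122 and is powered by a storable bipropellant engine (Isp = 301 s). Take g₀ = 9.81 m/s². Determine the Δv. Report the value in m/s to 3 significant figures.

Stage wet mass = m₀ − payload = 149,000 − 3,360 = 145,640 kg.
Stage dry mass = ε × stage wet mass = 0.122 × 145,640 = 17,768.1 kg.
Burnout mass m_f = stage dry + payload = 17,768.1 + 3,360 = 21,128.1 kg.
v_e = Isp · g₀ = 301 × 9.81 = 2952.8 m/s.
Using Δv = v_e ln(m₀/m_f): Δv = v_e · ln(149,000/21,128.1) = 2952.8 × ln(7.052) = 2952.8 × 1.9533 ≈ 5768 m/s.

Δv ≈ 5770 m/s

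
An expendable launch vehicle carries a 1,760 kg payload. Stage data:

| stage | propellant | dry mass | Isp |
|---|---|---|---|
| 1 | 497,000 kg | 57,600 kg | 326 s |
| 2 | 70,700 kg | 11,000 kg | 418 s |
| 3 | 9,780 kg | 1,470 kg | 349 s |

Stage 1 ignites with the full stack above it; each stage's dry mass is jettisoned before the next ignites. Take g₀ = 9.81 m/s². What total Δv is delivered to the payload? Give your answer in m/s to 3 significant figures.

Δv ≈ 15000 m/s

Ignition mass of stage 1 = 497,000+57,600 + 70,700+11,000 + 9,780+1,470 + 1,760 = 649,310 kg.
Stage 1: m₀ = 649,310 kg, m_f = 649,310 − 497,000 = 152,310 kg; Δv = 326×9.81×ln(4.263) = 3198.1×1.4500 ≈ 4637 m/s.
Stage 2: m₀ = 94,710 kg, m_f = 94,710 − 70,700 = 24,010 kg; Δv = 418×9.81×ln(3.945) = 4100.6×1.3723 ≈ 5627 m/s.
Stage 3: m₀ = 13,010 kg, m_f = 13,010 − 9,780 = 3,230 kg; Δv = 349×9.81×ln(4.028) = 3423.7×1.3932 ≈ 4770 m/s.
Total Δv = 4637 + 5627 + 4770 = 15034 m/s.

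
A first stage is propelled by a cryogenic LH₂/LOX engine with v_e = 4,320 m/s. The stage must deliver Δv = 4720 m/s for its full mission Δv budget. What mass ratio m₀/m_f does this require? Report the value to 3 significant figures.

m₀/m_f = exp(Δv / v_e) = exp(4720 / 4320.0) = exp(1.0926) = 2.9820.

mass ratio ≈ 2.98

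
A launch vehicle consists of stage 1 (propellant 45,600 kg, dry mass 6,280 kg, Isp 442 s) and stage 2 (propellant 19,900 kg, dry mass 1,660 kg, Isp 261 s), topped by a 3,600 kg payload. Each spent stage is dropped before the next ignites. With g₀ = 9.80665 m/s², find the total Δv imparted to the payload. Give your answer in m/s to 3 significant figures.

Δv ≈ 7890 m/s

Ignition mass of stage 1 = 45,600+6,280 + 19,900+1,660 + 3,600 = 77,040 kg.
Stage 1: m₀ = 77,040 kg, m_f = 77,040 − 45,600 = 31,440 kg; Δv = 442×9.80665×ln(2.45) = 4334.5×0.8962 ≈ 3885 m/s.
Stage 2: m₀ = 25,160 kg, m_f = 25,160 − 19,900 = 5,260 kg; Δv = 261×9.80665×ln(4.783) = 2559.5×1.5651 ≈ 4006 m/s.
Total Δv = 3885 + 4006 = 7891 m/s.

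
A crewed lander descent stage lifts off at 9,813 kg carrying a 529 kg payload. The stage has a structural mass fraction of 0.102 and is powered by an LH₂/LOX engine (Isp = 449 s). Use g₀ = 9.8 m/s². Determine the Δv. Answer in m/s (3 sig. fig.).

Stage wet mass = m₀ − payload = 9,813 − 529 = 9,284 kg.
Stage dry mass = ε × stage wet mass = 0.102 × 9,284 = 946.968 kg.
Burnout mass m_f = stage dry + payload = 946.968 + 529 = 1,475.968 kg.
v_e = Isp · g₀ = 449 × 9.8 = 4400.2 m/s.
Δv = v_e · ln(9,813/1,475.968) = 4400.2 × ln(6.649) = 4400.2 × 1.8944 ≈ 8336 m/s.

Δv ≈ 8340 m/s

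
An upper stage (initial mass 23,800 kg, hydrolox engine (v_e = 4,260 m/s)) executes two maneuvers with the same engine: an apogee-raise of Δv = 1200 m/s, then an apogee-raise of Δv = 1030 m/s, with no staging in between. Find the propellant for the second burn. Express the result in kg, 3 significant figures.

After the first burn: m = 23800 × exp(−1200/4260.0) = 23800 × 0.75451 = 17,957.3 kg.
After the second burn: m = 17,957.3 × exp(−1030/4260.0) = 17,957.3 × 0.78523 = 14,100.6 kg.
Second-burn propellant = 17,957.3 − 14,100.6 = 3,856.7 kg.

propellant for the second burn ≈ 3860 kg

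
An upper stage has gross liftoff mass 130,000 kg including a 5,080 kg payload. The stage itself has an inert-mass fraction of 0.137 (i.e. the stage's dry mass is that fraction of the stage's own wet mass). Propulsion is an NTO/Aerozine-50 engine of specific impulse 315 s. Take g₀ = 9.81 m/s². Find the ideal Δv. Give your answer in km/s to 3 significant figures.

Δv ≈ 5.46 km/s

Stage wet mass = m₀ − payload = 130,000 − 5,080 = 124,920 kg.
Stage dry mass = ε × stage wet mass = 0.137 × 124,920 = 17,114 kg.
Burnout mass m_f = stage dry + payload = 17,114 + 5,080 = 22,194 kg.
v_e = Isp · g₀ = 315 × 9.81 = 3090.2 m/s.
From the ideal rocket equation, Δv = v_e · ln(130,000/22,194) = 3090.2 × ln(5.857) = 3090.2 × 1.7677 ≈ 5462 m/s.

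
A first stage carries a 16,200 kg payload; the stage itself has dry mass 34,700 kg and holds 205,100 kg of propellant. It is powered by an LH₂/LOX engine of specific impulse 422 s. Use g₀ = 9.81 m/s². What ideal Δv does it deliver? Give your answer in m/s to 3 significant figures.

v_e = Isp · g₀ = 422 × 9.81 = 4139.8 m/s.
m₀ = payload + dry + propellant = 16,200 + 34,700 + 205,100 = 256,000 kg.
m_f = payload + dry = 16,200 + 34,700 = 50,900 kg.
Rocket equation: Δv = v_e · ln(m₀/m_f) = 4139.8 × ln(5.029) = 4139.8 × 1.6153 ≈ 6687.1 m/s.

Δv ≈ 6690 m/s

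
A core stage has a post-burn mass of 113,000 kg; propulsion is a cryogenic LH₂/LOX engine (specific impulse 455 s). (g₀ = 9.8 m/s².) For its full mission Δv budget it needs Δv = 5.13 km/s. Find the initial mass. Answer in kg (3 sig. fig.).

initial mass ≈ 357000 kg

v_e = Isp · g₀ = 455 × 9.8 = 4459.0 m/s.
Rocket equation: m₀/m_f = exp(Δv / v_e) = exp(5130 / 4459.0) = exp(1.1505) = 3.1597.
m₀ = m_f × 3.1597 = 113,000 × 3.1597 = 357,046 kg.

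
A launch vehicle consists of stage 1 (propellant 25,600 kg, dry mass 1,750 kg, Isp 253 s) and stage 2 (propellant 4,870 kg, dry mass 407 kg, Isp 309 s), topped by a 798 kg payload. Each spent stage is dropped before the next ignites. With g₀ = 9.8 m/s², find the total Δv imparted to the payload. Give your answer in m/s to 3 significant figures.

Ignition mass of stage 1 = 25,600+1,750 + 4,870+407 + 798 = 33,425 kg.
Stage 1: m₀ = 33,425 kg, m_f = 33,425 − 25,600 = 7,825 kg; Δv = 253×9.8×ln(4.272) = 2479.4×1.4520 ≈ 3600 m/s.
Stage 2: m₀ = 6,075 kg, m_f = 6,075 − 4,870 = 1,205 kg; Δv = 309×9.8×ln(5.041) = 3028.2×1.6177 ≈ 4899 m/s.
Total Δv = 3600 + 4899 = 8499 m/s.

Δv ≈ 8500 m/s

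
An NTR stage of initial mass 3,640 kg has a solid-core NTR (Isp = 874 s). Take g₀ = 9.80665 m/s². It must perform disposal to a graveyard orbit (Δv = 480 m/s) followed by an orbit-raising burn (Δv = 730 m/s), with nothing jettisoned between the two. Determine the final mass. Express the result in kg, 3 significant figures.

final mass ≈ 3160 kg

v_e = Isp · g₀ = 874 × 9.80665 = 8571.0 m/s.
After the first burn: m = 3640 × exp(−480/8571.0) = 3640 × 0.94554 = 3,441.77 kg.
After the second burn: m = 3,441.77 × exp(−730/8571.0) = 3,441.77 × 0.91836 = 3,160.78 kg.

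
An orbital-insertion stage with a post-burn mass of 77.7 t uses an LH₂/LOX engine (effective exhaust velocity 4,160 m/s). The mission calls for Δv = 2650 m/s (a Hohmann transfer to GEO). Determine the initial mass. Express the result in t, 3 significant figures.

initial mass ≈ 147 t

Using Δv = v_e ln(m₀/m_f): m₀/m_f = exp(Δv / v_e) = exp(2650 / 4160.0) = exp(0.6370) = 1.8908.
m₀ = m_f × 1.8908 = 77.7 × 1.8908 = 146.915 t.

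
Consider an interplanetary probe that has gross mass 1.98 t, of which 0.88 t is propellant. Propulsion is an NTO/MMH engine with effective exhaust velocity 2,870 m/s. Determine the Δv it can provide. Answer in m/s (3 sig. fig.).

m_f = m₀ − m_prop = 1.98 − 0.88 = 1.1 t.
Δv = v_e · ln(m₀/m_f) = 2870.0 × ln(1.8) = 2870.0 × 0.5878 ≈ 1686.9 m/s.

Δv ≈ 1690 m/s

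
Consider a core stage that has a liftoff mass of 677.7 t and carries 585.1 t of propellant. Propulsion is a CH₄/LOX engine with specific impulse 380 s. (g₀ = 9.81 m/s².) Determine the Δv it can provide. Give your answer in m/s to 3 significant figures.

Δv ≈ 7420 m/s

v_e = Isp · g₀ = 380 × 9.81 = 3727.8 m/s.
m_f = m₀ − m_prop = 677.7 − 585.1 = 92.6 t.
By the Tsiolkovsky rocket equation, Δv = v_e · ln(m₀/m_f) = 3727.8 × ln(7.319) = 3727.8 × 1.9904 ≈ 7419.9 m/s.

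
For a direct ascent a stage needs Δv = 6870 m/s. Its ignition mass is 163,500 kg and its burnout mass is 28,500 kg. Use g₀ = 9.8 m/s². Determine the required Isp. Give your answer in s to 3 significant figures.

Isp ≈ 401 s

ln(m₀/m_f) = ln(163500/28500) = ln(5.737) = 1.7469.
v_e = Δv / ln(m₀/m_f) = 6870 / 1.7469 = 3932.7 m/s.
Isp = v_e / g₀ = 3932.7 / 9.8 = 401.3 s.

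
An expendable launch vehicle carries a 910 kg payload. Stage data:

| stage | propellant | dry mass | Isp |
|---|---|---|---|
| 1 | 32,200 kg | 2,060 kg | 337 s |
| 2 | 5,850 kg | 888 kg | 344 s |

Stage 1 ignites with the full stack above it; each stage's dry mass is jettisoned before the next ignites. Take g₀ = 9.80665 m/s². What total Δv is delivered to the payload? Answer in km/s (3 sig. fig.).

Δv ≈ 9.72 km/s

Ignition mass of stage 1 = 32,200+2,060 + 5,850+888 + 910 = 41,908 kg.
Stage 1: m₀ = 41,908 kg, m_f = 41,908 − 32,200 = 9,708 kg; Δv = 337×9.80665×ln(4.317) = 3304.8×1.4625 ≈ 4833 m/s.
Stage 2: m₀ = 7,648 kg, m_f = 7,648 − 5,850 = 1,798 kg; Δv = 344×9.80665×ln(4.254) = 3373.5×1.4478 ≈ 4884 m/s.
Total Δv = 4833 + 4884 = 9717 m/s.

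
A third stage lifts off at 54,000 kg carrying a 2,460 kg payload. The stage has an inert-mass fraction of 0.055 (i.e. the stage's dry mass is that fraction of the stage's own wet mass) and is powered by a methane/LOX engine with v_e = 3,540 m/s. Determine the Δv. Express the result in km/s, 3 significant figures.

Stage wet mass = m₀ − payload = 54,000 − 2,460 = 51,540 kg.
Stage dry mass = ε × stage wet mass = 0.055 × 51,540 = 2,834.7 kg.
Burnout mass m_f = stage dry + payload = 2,834.7 + 2,460 = 5,294.7 kg.
Δv = v_e · ln(54,000/5,294.7) = 3540.0 × ln(10.2) = 3540.0 × 2.3223 ≈ 8221 m/s.

Δv ≈ 8.22 km/s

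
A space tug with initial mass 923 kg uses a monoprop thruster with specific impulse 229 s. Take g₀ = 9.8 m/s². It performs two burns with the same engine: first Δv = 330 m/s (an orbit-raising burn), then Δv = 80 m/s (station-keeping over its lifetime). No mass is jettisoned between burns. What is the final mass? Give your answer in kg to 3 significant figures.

final mass ≈ 769 kg

v_e = Isp · g₀ = 229 × 9.8 = 2244.2 m/s.
After the first burn: m = 923 × exp(−330/2244.2) = 923 × 0.86325 = 796.78 kg.
After the second burn: m = 796.78 × exp(−80/2244.2) = 796.78 × 0.96498 = 768.877 kg.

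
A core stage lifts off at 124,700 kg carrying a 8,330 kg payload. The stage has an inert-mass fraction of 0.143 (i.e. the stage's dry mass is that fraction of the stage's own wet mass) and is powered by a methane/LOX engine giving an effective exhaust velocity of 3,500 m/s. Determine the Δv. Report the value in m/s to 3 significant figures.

Stage wet mass = m₀ − payload = 124,700 − 8,330 = 116,370 kg.
Stage dry mass = ε × stage wet mass = 0.143 × 116,370 = 16,640.9 kg.
Burnout mass m_f = stage dry + payload = 16,640.9 + 8,330 = 24,970.9 kg.
Using Δv = v_e ln(m₀/m_f): Δv = v_e · ln(124,700/24,970.9) = 3500.0 × ln(4.994) = 3500.0 × 1.6082 ≈ 5629 m/s.

Δv ≈ 5630 m/s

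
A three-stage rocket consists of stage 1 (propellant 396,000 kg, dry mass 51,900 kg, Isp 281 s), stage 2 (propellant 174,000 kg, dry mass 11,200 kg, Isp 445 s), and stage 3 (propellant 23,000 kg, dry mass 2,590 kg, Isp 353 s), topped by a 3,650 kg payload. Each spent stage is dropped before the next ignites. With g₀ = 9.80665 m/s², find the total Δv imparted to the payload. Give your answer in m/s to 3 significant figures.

Ignition mass of stage 1 = 396,000+51,900 + 174,000+11,200 + 23,000+2,590 + 3,650 = 662,340 kg.
Stage 1: m₀ = 662,340 kg, m_f = 662,340 − 396,000 = 266,340 kg; Δv = 281×9.80665×ln(2.487) = 2755.7×0.9110 ≈ 2510 m/s.
Stage 2: m₀ = 214,440 kg, m_f = 214,440 − 174,000 = 40,440 kg; Δv = 445×9.80665×ln(5.303) = 4364.0×1.6682 ≈ 7280 m/s.
Stage 3: m₀ = 29,240 kg, m_f = 29,240 − 23,000 = 6,240 kg; Δv = 353×9.80665×ln(4.686) = 3461.7×1.5446 ≈ 5347 m/s.
Total Δv = 2510 + 7280 + 5347 = 15137 m/s.

Δv ≈ 15100 m/s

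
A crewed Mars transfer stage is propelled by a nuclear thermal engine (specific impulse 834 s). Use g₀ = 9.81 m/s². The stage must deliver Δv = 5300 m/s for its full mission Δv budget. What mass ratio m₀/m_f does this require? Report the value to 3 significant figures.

v_e = Isp · g₀ = 834 × 9.81 = 8181.5 m/s.
m₀/m_f = exp(Δv / v_e) = exp(5300 / 8181.5) = exp(0.6478) = 1.9113.

mass ratio ≈ 1.91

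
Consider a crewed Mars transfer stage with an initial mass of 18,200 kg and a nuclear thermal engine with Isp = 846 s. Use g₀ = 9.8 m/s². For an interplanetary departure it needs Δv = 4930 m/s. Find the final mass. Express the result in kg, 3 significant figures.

v_e = Isp · g₀ = 846 × 9.8 = 8290.8 m/s.
By the Tsiolkovsky rocket equation, m₀/m_f = exp(Δv / v_e) = exp(4930 / 8290.8) = exp(0.5946) = 1.8124.
m_f = m₀ / 1.8124 = 18,200 / 1.8124 = 10,041.9 kg.

final mass ≈ 10000 kg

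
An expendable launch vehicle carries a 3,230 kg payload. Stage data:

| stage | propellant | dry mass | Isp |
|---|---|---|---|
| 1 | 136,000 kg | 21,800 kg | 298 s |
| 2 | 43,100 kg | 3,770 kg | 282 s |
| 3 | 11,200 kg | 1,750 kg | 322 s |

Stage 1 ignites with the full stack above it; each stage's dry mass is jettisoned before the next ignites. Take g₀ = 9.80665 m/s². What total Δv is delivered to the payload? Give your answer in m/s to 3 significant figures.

Ignition mass of stage 1 = 136,000+21,800 + 43,100+3,770 + 11,200+1,750 + 3,230 = 220,850 kg.
Stage 1: m₀ = 220,850 kg, m_f = 220,850 − 136,000 = 84,850 kg; Δv = 298×9.80665×ln(2.603) = 2922.4×0.9566 ≈ 2796 m/s.
Stage 2: m₀ = 63,050 kg, m_f = 63,050 − 43,100 = 19,950 kg; Δv = 282×9.80665×ln(3.16) = 2765.5×1.1507 ≈ 3182 m/s.
Stage 3: m₀ = 16,180 kg, m_f = 16,180 − 11,200 = 4,980 kg; Δv = 322×9.80665×ln(3.249) = 3157.7×1.1783 ≈ 3721 m/s.
Total Δv = 2796 + 3182 + 3721 = 9699 m/s.

Δv ≈ 9700 m/s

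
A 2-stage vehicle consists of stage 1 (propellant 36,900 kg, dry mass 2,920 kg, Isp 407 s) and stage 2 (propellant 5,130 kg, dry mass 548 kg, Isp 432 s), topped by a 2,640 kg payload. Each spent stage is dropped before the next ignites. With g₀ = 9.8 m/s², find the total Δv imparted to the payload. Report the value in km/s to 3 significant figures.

Ignition mass of stage 1 = 36,900+2,920 + 5,130+548 + 2,640 = 48,138 kg.
Stage 1: m₀ = 48,138 kg, m_f = 48,138 − 36,900 = 11,238 kg; Δv = 407×9.8×ln(4.284) = 3988.6×1.4548 ≈ 5802 m/s.
Stage 2: m₀ = 8,318 kg, m_f = 8,318 − 5,130 = 3,188 kg; Δv = 432×9.8×ln(2.609) = 4233.6×0.9590 ≈ 4060 m/s.
Total Δv = 5802 + 4060 = 9862 m/s.

Δv ≈ 9.86 km/s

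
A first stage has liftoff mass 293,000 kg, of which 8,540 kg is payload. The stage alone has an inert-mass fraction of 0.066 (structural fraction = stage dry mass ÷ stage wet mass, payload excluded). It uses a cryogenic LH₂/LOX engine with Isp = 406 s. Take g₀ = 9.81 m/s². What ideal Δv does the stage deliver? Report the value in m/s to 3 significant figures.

Stage wet mass = m₀ − payload = 293,000 − 8,540 = 284,460 kg.
Stage dry mass = ε × stage wet mass = 0.066 × 284,460 = 18,774.4 kg.
Burnout mass m_f = stage dry + payload = 18,774.4 + 8,540 = 27,314.4 kg.
v_e = Isp · g₀ = 406 × 9.81 = 3982.9 m/s.
From the ideal rocket equation, Δv = v_e · ln(293,000/27,314.4) = 3982.9 × ln(10.73) = 3982.9 × 2.3728 ≈ 9450 m/s.

Δv ≈ 9450 m/s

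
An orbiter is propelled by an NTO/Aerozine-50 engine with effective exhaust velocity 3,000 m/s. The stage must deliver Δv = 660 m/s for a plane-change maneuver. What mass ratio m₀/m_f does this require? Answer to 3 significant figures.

mass ratio ≈ 1.25

m₀/m_f = exp(Δv / v_e) = exp(660 / 3000.0) = exp(0.2200) = 1.2461.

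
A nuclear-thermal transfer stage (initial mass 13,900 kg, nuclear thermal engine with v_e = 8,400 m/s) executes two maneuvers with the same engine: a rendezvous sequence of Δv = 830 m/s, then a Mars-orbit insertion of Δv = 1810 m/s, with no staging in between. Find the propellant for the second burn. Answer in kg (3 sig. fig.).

propellant for the second burn ≈ 2440 kg

After the first burn: m = 13900 × exp(−830/8400.0) = 13900 × 0.90592 = 12,592.3 kg.
After the second burn: m = 12,592.3 × exp(−1810/8400.0) = 12,592.3 × 0.80616 = 10,151.4 kg.
Second-burn propellant = 12,592.3 − 10,151.4 = 2,440.9 kg.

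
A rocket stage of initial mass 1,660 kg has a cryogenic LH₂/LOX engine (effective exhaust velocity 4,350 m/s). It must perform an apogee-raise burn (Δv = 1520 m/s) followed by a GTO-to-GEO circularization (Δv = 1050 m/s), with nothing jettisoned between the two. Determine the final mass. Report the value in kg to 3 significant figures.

After the first burn: m = 1660 × exp(−1520/4350.0) = 1660 × 0.70509 = 1,170.45 kg.
After the second burn: m = 1,170.45 × exp(−1050/4350.0) = 1,170.45 × 0.78554 = 919.435 kg.

final mass ≈ 919 kg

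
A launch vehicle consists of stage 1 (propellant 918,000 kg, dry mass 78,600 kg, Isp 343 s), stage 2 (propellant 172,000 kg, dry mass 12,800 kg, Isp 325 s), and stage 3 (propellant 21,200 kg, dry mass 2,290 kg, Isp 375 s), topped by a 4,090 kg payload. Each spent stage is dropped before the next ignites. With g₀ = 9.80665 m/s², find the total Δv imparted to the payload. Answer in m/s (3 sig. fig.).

Δv ≈ 15500 m/s

Ignition mass of stage 1 = 918,000+78,600 + 172,000+12,800 + 21,200+2,290 + 4,090 = 1,208,980 kg.
Stage 1: m₀ = 1,208,980 kg, m_f = 1,208,980 − 918,000 = 290,980 kg; Δv = 343×9.80665×ln(4.155) = 3363.7×1.4243 ≈ 4791 m/s.
Stage 2: m₀ = 212,380 kg, m_f = 212,380 − 172,000 = 40,380 kg; Δv = 325×9.80665×ln(5.26) = 3187.2×1.6600 ≈ 5291 m/s.
Stage 3: m₀ = 27,580 kg, m_f = 27,580 − 21,200 = 6,380 kg; Δv = 375×9.80665×ln(4.323) = 3677.5×1.4639 ≈ 5384 m/s.
Total Δv = 4791 + 5291 + 5384 = 15466 m/s.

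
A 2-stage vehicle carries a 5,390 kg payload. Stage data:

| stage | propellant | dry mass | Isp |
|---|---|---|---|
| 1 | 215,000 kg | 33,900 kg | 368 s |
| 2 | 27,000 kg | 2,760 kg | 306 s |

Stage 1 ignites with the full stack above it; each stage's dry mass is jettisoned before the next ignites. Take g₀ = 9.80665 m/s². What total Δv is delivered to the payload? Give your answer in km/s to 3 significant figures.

Ignition mass of stage 1 = 215,000+33,900 + 27,000+2,760 + 5,390 = 284,050 kg.
Stage 1: m₀ = 284,050 kg, m_f = 284,050 − 215,000 = 69,050 kg; Δv = 368×9.80665×ln(4.114) = 3608.8×1.4143 ≈ 5104 m/s.
Stage 2: m₀ = 35,150 kg, m_f = 35,150 − 27,000 = 8,150 kg; Δv = 306×9.80665×ln(4.313) = 3000.8×1.4616 ≈ 4386 m/s.
Total Δv = 5104 + 4386 = 9490 m/s.

Δv ≈ 9.49 km/s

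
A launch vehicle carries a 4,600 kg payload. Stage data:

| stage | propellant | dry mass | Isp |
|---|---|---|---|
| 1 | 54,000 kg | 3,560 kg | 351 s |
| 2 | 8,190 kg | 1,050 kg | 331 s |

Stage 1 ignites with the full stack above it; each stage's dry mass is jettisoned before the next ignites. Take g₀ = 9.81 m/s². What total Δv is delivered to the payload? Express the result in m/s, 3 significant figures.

Ignition mass of stage 1 = 54,000+3,560 + 8,190+1,050 + 4,600 = 71,400 kg.
Stage 1: m₀ = 71,400 kg, m_f = 71,400 − 54,000 = 17,400 kg; Δv = 351×9.81×ln(4.103) = 3443.3×1.4118 ≈ 4861 m/s.
Stage 2: m₀ = 13,840 kg, m_f = 13,840 − 8,190 = 5,650 kg; Δv = 331×9.81×ln(2.45) = 3247.1×0.8959 ≈ 2909 m/s.
Total Δv = 4861 + 2909 = 7770 m/s.

Δv ≈ 7770 m/s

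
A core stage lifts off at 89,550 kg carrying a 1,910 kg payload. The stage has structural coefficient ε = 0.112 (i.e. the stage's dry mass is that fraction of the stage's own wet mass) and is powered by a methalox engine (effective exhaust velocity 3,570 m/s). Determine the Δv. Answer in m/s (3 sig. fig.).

Δv ≈ 7260 m/s

Stage wet mass = m₀ − payload = 89,550 − 1,910 = 87,640 kg.
Stage dry mass = ε × stage wet mass = 0.112 × 87,640 = 9,815.68 kg.
Burnout mass m_f = stage dry + payload = 9,815.68 + 1,910 = 11,725.68 kg.
By the Tsiolkovsky rocket equation, Δv = v_e · ln(89,550/11,725.68) = 3570.0 × ln(7.637) = 3570.0 × 2.0330 ≈ 7258 m/s.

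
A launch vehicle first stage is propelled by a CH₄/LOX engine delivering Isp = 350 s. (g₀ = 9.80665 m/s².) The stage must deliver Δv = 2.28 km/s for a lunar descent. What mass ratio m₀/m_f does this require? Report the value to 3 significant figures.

v_e = Isp · g₀ = 350 × 9.80665 = 3432.3 m/s.
m₀/m_f = exp(Δv / v_e) = exp(2280 / 3432.3) = exp(0.6643) = 1.9431.

mass ratio ≈ 1.94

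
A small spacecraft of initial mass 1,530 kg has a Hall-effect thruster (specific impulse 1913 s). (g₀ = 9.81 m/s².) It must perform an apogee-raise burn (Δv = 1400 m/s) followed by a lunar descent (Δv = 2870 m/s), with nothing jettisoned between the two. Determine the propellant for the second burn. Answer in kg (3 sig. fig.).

propellant for the second burn ≈ 201 kg

v_e = Isp · g₀ = 1913 × 9.81 = 18766.5 m/s.
After the first burn: m = 1530 × exp(−1400/18766.5) = 1530 × 0.92811 = 1,420.01 kg.
After the second burn: m = 1,420.01 × exp(−2870/18766.5) = 1,420.01 × 0.85819 = 1,218.64 kg.
Second-burn propellant = 1,420.01 − 1,218.64 = 201.37 kg.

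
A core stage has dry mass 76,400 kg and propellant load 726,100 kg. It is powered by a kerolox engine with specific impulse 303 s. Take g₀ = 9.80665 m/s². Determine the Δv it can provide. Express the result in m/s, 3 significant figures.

Δv ≈ 6990 m/s

v_e = Isp · g₀ = 303 × 9.80665 = 2971.4 m/s.
m₀ = m_dry + m_prop = 76,400 + 726,100 = 802,500 kg.
Δv = v_e · ln(m₀/m_f) = 2971.4 × ln(10.5) = 2971.4 × 2.3517 ≈ 6988.0 m/s.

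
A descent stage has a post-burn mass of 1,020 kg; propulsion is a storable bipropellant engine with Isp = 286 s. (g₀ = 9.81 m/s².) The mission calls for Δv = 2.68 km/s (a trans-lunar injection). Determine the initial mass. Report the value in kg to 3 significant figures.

v_e = Isp · g₀ = 286 × 9.81 = 2805.7 m/s.
Using Δv = v_e ln(m₀/m_f): m₀/m_f = exp(Δv / v_e) = exp(2680 / 2805.7) = exp(0.9552) = 2.5992.
m₀ = m_f × 2.5992 = 1,020 × 2.5992 = 2,651.18 kg.

initial mass ≈ 2650 kg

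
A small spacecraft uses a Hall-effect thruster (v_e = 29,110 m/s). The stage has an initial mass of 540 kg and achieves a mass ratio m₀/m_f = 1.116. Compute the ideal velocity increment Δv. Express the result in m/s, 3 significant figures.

Δv ≈ 3190 m/s

Using Δv = v_e ln(m₀/m_f): Δv = v_e · ln(1.116) = 29110.0 × 0.1098 ≈ 3194.8 m/s.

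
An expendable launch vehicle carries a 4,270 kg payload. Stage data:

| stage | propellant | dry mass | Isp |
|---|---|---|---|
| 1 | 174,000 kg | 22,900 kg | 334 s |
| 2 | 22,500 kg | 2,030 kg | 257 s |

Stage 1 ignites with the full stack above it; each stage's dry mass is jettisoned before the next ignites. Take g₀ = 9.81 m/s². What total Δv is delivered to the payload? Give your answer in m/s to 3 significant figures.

Δv ≈ 8660 m/s

Ignition mass of stage 1 = 174,000+22,900 + 22,500+2,030 + 4,270 = 225,700 kg.
Stage 1: m₀ = 225,700 kg, m_f = 225,700 − 174,000 = 51,700 kg; Δv = 334×9.81×ln(4.366) = 3276.5×1.4737 ≈ 4829 m/s.
Stage 2: m₀ = 28,800 kg, m_f = 28,800 − 22,500 = 6,300 kg; Δv = 257×9.81×ln(4.571) = 2521.2×1.5198 ≈ 3832 m/s.
Total Δv = 4829 + 3832 = 8661 m/s.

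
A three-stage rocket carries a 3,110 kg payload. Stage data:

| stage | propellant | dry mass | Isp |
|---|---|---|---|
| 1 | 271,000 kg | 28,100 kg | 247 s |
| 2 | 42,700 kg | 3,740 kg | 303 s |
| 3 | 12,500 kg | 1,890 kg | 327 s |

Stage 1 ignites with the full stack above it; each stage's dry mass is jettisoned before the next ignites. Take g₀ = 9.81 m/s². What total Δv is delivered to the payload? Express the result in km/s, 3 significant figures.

Δv ≈ 10.6 km/s

Ignition mass of stage 1 = 271,000+28,100 + 42,700+3,740 + 12,500+1,890 + 3,110 = 363,040 kg.
Stage 1: m₀ = 363,040 kg, m_f = 363,040 − 271,000 = 92,040 kg; Δv = 247×9.81×ln(3.944) = 2423.1×1.3723 ≈ 3325 m/s.
Stage 2: m₀ = 63,940 kg, m_f = 63,940 − 42,700 = 21,240 kg; Δv = 303×9.81×ln(3.01) = 2972.4×1.1021 ≈ 3276 m/s.
Stage 3: m₀ = 17,500 kg, m_f = 17,500 − 12,500 = 5,000 kg; Δv = 327×9.81×ln(3.5) = 3207.9×1.2528 ≈ 4019 m/s.
Total Δv = 3325 + 3276 + 4019 = 10620 m/s.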